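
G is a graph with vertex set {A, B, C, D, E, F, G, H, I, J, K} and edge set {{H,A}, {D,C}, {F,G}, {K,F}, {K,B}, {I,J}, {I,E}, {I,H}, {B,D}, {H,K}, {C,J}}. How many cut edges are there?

4

The edges on the cycle I-H-K-B-D-C-J-I are not bridges since each lies on that cycle.
But removing A - H disconnects A from H; removing K - F disconnects K from F; removing G - F disconnects G from F; removing I - E disconnects I from E — these are bridges.
That makes 4 bridges.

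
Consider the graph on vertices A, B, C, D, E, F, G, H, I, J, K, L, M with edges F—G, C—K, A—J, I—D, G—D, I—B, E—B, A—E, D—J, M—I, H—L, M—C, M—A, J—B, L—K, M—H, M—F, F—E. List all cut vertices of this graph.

M

Removing M increases the component count from 1 to 2, so M is a cut vertex.
By contrast removing A leaves 1 component; it is not a cut vertex. No other vertex is a cut vertex either.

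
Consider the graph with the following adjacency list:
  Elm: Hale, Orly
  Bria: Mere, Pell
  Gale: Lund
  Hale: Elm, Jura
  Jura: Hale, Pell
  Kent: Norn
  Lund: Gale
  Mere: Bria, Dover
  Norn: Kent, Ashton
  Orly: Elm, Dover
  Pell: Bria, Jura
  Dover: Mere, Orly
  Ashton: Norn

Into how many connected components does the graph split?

Starting from Gale we can reach Gale, Lund. That is one component of size 2.
Starting from Kent we can reach Kent, Norn, Ashton. That is one component of size 3.
Starting from Elm we can reach Elm, Bria, Hale, Jura, Mere, Orly, Pell, Dover. That is one component of size 8.
Total: 3 components.

3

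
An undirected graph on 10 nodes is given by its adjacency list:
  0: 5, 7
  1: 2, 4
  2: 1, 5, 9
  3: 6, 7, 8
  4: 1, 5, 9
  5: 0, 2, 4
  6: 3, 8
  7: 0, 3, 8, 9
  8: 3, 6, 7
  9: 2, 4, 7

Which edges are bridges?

The edges on the cycle 7-8-6-3-7 are not bridges since each lies on that cycle.
Every edge lies on some cycle, so there are no bridges.

none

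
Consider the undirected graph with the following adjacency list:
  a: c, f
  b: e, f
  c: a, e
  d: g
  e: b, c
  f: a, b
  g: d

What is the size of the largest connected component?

Starting from d we can reach d, g. That is one component of size 2.
Starting from a we can reach a, b, c, e, f. That is one component of size 5.
The largest has 5 vertices.

5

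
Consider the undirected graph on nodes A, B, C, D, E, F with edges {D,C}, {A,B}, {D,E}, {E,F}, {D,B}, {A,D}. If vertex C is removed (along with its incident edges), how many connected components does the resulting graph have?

1

With C gone, the remaining components are: {A, B, D, E, F}.
That is 1 component.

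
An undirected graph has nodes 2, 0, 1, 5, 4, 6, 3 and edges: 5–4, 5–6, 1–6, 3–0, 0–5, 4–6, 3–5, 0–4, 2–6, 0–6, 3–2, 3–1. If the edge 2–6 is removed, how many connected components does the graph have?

1

2 and 6 are still connected via 2-3-0-6, so the component count stays at 1.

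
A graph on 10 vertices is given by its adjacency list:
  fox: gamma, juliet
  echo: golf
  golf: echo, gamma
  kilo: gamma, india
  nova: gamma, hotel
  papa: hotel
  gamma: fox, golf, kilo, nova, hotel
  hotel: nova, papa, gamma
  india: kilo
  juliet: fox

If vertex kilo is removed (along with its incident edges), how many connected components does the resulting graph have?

2

With kilo gone, the remaining components are: {india}; {fox, echo, golf, nova, papa, gamma, hotel, juliet}.
That is 2 components.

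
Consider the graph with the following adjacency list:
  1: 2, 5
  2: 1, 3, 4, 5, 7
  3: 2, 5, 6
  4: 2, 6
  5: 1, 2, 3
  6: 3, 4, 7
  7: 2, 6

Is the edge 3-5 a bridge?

No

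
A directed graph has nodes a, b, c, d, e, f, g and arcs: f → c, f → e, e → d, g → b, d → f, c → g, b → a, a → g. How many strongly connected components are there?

3

{d, e, f} are all mutually reachable — one SCC of size 3.
{a, b, g} are all mutually reachable — one SCC of size 3.
{c} is an SCC by itself.
That gives 3 strongly connected components.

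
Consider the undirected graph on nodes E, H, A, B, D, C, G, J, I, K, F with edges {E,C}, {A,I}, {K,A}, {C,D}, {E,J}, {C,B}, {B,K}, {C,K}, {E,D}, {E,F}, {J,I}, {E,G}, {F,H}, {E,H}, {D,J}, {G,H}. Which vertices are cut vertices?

E

Removing E increases the component count from 1 to 2, so E is a cut vertex.
By contrast removing H leaves 1 component; it is not a cut vertex. No other vertex is a cut vertex either.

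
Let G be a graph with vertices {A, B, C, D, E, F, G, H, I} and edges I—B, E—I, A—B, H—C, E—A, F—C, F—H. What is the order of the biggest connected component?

4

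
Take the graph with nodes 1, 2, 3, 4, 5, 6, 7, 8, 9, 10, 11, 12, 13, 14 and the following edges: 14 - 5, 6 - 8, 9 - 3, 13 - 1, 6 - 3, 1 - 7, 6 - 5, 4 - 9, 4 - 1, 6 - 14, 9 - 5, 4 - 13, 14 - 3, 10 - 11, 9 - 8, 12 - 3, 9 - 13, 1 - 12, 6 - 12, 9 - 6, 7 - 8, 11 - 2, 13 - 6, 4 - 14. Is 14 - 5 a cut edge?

No

After removing 14 - 5, the path 14-6-5 still connects them, so the edge is not a bridge.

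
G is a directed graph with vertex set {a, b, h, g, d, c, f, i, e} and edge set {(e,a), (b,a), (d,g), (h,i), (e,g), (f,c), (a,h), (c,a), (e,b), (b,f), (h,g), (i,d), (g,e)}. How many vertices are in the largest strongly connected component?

{a, b, c, d, e, f, g, h, i} are all mutually reachable — one SCC of size 9.
The largest has 9 vertices.

9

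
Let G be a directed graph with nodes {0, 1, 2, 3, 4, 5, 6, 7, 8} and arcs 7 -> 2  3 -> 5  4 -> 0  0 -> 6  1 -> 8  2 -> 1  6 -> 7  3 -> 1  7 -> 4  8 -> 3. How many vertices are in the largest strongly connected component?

{0, 4, 6, 7} are all mutually reachable — one SCC of size 4.
{1, 3, 8} are all mutually reachable — one SCC of size 3.
{2} is an SCC by itself.
{5} is an SCC by itself.
The largest has 4 vertices.

4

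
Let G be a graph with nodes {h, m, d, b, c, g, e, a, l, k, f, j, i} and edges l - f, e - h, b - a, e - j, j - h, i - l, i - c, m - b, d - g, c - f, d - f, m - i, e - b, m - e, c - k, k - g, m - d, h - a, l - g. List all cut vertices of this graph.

m

Removing m increases the component count from 1 to 2, so m is a cut vertex.
By contrast removing h leaves 1 component; it is not a cut vertex. No other vertex is a cut vertex either.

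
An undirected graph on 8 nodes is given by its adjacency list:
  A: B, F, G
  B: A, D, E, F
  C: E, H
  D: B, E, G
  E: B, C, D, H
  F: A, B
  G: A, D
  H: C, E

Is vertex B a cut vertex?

No

Deleting B leaves 1 component (was 1) (its neighbors A, D, E, F remain connected to each other), so B is not a cut vertex.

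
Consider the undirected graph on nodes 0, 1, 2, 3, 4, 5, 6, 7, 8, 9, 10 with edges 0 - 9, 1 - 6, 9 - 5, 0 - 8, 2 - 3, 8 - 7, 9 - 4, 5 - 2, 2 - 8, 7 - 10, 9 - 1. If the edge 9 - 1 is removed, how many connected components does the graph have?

2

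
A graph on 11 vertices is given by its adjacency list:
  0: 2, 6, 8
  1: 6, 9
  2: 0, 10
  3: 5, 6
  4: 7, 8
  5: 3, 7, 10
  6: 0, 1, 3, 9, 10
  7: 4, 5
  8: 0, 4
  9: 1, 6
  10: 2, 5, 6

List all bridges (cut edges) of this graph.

none

The edges on the cycle 6-1-9-6 are not bridges since each lies on that cycle.
Every edge lies on some cycle, so there are no bridges.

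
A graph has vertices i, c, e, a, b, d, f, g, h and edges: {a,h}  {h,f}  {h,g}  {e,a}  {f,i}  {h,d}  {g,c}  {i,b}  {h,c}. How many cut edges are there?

6

The edges on the cycle h-g-c-h are not bridges since each lies on that cycle.
But removing f—h disconnects f from h; removing e—a disconnects e from a; removing i—f disconnects i from f; removing d—h disconnects d from h — these are bridges.
In total 6 edges are bridges.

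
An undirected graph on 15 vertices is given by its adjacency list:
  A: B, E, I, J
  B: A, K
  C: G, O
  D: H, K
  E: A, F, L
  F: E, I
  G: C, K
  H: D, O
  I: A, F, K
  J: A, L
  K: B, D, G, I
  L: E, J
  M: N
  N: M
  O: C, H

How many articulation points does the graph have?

1

Removing K increases the component count from 2 to 3, so K is a cut vertex.
By contrast removing E leaves 2 components; it is not a cut vertex. No other vertex is a cut vertex either.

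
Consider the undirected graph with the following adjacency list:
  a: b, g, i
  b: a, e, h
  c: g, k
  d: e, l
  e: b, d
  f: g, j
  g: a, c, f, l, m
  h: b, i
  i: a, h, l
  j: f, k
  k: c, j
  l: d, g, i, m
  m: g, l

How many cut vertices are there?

Removing g increases the component count from 1 to 2, so g is a cut vertex.
By contrast removing k leaves 1 component; it is not a cut vertex. No other vertex is a cut vertex either.

1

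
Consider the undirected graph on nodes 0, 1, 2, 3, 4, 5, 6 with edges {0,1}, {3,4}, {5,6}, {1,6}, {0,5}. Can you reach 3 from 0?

No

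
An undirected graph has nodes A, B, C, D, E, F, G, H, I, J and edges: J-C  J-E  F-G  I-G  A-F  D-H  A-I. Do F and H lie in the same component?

No

The component containing F is {A, F, G, I}, and H is not in it.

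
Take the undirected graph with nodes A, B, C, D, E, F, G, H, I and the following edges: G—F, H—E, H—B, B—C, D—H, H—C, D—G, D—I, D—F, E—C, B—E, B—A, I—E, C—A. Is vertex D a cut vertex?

Yes

Deleting D raises the number of components from 1 to 2, so D is a cut vertex.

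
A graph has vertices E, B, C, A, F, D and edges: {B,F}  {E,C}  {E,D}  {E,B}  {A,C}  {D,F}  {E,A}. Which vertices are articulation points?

Removing E increases the component count from 1 to 2, so E is a cut vertex.
By contrast removing F leaves 1 component; it is not a cut vertex. No other vertex is a cut vertex either.

E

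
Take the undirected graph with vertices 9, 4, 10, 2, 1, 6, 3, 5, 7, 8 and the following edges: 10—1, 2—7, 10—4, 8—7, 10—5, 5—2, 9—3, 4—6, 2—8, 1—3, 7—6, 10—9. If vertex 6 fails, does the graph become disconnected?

No

Deleting 6 leaves 1 component (was 1) (its neighbors 4, 7 remain connected to each other), so 6 is not a cut vertex.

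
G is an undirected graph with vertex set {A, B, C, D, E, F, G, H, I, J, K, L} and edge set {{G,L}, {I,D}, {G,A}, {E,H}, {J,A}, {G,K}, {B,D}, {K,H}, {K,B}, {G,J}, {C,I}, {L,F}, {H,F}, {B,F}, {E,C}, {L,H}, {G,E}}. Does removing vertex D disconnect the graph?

No

Deleting D leaves 1 component (was 1) (its neighbors B, I remain connected to each other), so D is not a cut vertex.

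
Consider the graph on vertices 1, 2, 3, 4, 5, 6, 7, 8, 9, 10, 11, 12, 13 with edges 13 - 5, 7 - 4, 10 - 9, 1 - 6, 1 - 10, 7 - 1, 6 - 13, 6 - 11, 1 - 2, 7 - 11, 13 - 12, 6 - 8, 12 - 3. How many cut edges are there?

9

The edges on the cycle 7-1-6-11-7 are not bridges since each lies on that cycle.
But removing 13 - 6 disconnects 13 from 6; removing 1 - 2 disconnects 1 from 2; removing 13 - 5 disconnects 13 from 5; removing 3 - 12 disconnects 3 from 12 — these are bridges.
In total 9 edges are bridges.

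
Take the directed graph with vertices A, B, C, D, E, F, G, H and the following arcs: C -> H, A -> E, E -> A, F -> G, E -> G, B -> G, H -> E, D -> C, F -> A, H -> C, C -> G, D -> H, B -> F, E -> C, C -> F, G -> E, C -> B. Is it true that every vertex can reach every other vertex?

There is no directed path from F to D, so the graph is not strongly connected.

No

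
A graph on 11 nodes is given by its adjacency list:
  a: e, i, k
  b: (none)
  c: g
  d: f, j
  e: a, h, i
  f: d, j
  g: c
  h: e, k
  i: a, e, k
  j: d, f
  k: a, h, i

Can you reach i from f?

No

The component containing f is {d, f, j}, and i is not in it.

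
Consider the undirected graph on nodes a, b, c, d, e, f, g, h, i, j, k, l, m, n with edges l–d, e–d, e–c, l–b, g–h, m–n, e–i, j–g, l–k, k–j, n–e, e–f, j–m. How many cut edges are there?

6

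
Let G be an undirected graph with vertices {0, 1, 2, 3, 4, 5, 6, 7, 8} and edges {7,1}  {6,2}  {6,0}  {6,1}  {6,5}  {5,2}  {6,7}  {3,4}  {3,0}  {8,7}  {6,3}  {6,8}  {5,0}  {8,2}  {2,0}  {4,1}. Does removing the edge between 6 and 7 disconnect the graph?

After removing 6 - 7, the path 6-8-7 still connects them, so the edge is not a bridge.

No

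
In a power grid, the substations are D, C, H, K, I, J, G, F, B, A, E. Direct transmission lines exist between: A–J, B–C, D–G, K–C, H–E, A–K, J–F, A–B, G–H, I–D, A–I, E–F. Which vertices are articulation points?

Removing A increases the component count from 1 to 2, so A is a cut vertex.
By contrast removing E leaves 1 component; it is not a cut vertex. No other vertex is a cut vertex either.

A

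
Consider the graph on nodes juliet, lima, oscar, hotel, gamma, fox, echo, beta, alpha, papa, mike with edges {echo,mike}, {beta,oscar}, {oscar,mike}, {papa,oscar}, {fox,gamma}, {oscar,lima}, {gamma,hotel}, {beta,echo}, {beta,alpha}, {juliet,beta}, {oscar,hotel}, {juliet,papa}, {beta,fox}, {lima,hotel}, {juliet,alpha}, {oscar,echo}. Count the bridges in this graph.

0

The edges on the cycle juliet-beta-fox-gamma-hotel-lima-oscar-papa-juliet are not bridges since each lies on that cycle.
Every edge lies on some cycle, so there are no bridges.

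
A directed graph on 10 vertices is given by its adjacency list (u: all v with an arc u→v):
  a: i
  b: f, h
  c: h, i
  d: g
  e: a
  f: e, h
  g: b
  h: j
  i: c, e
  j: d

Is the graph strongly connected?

Yes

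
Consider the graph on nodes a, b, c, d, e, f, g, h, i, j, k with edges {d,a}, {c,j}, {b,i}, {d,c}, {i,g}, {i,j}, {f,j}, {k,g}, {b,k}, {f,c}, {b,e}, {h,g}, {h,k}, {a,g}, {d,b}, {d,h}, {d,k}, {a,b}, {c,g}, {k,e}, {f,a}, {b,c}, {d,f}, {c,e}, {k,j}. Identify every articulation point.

Removing h, for instance, still leaves 1 component. No single vertex removal increases the component count — the graph has no articulation points.

none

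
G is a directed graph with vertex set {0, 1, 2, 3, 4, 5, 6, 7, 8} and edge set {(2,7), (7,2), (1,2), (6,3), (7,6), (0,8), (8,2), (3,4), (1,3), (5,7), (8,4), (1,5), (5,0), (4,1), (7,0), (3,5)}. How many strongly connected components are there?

{0, 1, 2, 3, 4, 5, 6, 7, 8} are all mutually reachable — one SCC of size 9.
That gives 1 strongly connected component.

1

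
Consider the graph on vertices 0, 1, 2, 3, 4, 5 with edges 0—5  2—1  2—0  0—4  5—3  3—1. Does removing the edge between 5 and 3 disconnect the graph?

After removing 5—3, the path 5-0-2-1-3 still connects them, so the edge is not a bridge.

No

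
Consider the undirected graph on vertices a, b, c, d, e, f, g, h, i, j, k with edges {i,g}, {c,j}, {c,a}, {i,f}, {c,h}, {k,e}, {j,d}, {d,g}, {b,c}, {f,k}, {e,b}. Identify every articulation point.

c

Removing c increases the component count from 1 to 3, so c is a cut vertex.
By contrast removing a leaves 1 component; it is not a cut vertex. No other vertex is a cut vertex either.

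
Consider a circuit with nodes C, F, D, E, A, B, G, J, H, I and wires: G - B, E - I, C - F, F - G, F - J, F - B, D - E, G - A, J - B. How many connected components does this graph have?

3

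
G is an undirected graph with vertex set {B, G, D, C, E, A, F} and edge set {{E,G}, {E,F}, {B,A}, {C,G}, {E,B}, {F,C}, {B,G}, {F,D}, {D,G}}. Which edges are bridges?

A-B

The edges on the cycle E-F-C-G-E are not bridges since each lies on that cycle.
But removing A—B disconnects A from B — this is a bridge.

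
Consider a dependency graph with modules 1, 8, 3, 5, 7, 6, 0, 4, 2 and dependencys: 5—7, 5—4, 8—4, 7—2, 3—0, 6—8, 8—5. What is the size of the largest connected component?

6

1 is isolated — a component by itself.
Starting from 0 we can reach 0, 3. That is one component of size 2.
Starting from 2 we can reach 2, 4, 5, 6, 7, 8. That is one component of size 6.
The largest has 6 vertices.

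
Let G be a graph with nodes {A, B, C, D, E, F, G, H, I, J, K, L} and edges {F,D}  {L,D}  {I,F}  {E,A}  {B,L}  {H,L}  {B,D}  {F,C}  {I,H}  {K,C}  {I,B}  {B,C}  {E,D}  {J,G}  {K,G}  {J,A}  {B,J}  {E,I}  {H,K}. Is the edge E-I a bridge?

No

After removing E-I, the path E-D-B-I still connects them, so the edge is not a bridge.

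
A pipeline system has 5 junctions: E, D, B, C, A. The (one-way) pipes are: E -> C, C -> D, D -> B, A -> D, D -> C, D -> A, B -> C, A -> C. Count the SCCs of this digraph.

2

{A, B, C, D} are all mutually reachable — one SCC of size 4.
{E} is an SCC by itself.
That gives 2 strongly connected components.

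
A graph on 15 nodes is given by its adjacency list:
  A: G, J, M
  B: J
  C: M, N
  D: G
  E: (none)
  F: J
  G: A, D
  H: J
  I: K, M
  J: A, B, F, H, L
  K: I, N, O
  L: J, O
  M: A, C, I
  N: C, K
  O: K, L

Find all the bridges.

A-G, B-J, D-G, F-J, H-J

The edges on the cycle I-M-C-N-K-I are not bridges since each lies on that cycle.
But removing G-A disconnects G from A; removing H-J disconnects H from J; removing B-J disconnects B from J; removing J-F disconnects J from F — these are bridges.
In total 5 edges are bridges.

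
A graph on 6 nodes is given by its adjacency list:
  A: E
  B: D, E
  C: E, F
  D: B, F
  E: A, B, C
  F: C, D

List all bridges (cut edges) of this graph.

The edges on the cycle C-E-B-D-F-C are not bridges since each lies on that cycle.
But removing E-A disconnects E from A — this is a bridge.

A-E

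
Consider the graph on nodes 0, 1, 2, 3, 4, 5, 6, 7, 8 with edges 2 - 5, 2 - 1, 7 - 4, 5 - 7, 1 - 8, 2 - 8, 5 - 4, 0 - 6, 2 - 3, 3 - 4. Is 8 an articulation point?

Deleting 8 leaves 2 components (was 2), so 8 is not a cut vertex.

No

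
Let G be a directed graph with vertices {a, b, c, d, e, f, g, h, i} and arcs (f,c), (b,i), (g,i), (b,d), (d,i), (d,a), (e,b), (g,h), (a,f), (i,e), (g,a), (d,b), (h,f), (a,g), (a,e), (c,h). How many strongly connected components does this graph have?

2

{a, b, d, e, g, i} are all mutually reachable — one SCC of size 6.
{c, f, h} are all mutually reachable — one SCC of size 3.
That gives 2 strongly connected components.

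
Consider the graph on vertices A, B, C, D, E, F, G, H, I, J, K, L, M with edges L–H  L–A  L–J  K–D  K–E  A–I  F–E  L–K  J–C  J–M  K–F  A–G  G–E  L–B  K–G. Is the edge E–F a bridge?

No

After removing E–F, the path E-K-F still connects them, so the edge is not a bridge.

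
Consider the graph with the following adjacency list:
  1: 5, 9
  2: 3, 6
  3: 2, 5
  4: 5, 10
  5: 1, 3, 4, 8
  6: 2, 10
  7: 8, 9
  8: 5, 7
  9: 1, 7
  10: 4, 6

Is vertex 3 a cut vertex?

Deleting 3 leaves 1 component (was 1) (its neighbors 2, 5 remain connected to each other), so 3 is not a cut vertex.

No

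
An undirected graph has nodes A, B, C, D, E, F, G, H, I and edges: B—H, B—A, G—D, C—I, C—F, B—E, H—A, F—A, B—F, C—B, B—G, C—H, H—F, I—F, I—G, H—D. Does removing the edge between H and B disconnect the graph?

No

After removing H—B, the path H-C-B still connects them, so the edge is not a bridge.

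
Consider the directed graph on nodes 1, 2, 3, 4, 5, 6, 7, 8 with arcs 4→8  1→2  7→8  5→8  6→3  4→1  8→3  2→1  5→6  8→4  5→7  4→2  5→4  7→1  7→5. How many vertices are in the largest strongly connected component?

{1, 2} are all mutually reachable — one SCC of size 2.
{4, 8} are all mutually reachable — one SCC of size 2.
{5, 7} are all mutually reachable — one SCC of size 2.
{6} is an SCC by itself.
{3} is an SCC by itself.
The largest has 2 vertices.

2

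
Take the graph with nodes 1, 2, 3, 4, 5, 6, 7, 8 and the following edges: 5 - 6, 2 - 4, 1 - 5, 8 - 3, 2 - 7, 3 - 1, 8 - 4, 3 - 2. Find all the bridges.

1-3, 1-5, 2-7, 5-6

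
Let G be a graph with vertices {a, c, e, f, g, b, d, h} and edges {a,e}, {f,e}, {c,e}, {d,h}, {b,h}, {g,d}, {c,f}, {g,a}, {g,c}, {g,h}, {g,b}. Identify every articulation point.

Removing g increases the component count from 1 to 2, so g is a cut vertex.
By contrast removing c leaves 1 component; it is not a cut vertex. No other vertex is a cut vertex either.

g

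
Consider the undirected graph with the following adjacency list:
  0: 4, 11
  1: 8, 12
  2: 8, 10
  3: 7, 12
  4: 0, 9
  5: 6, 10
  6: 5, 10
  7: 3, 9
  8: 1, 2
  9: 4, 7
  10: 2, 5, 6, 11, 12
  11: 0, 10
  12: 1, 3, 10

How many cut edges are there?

0

The edges on the cycle 10-6-5-10 are not bridges since each lies on that cycle.
Every edge lies on some cycle, so there are no bridges.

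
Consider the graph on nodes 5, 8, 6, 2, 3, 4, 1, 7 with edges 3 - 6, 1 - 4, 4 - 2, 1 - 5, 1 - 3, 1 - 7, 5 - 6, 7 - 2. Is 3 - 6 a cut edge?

No

After removing 3 - 6, the path 3-1-5-6 still connects them, so the edge is not a bridge.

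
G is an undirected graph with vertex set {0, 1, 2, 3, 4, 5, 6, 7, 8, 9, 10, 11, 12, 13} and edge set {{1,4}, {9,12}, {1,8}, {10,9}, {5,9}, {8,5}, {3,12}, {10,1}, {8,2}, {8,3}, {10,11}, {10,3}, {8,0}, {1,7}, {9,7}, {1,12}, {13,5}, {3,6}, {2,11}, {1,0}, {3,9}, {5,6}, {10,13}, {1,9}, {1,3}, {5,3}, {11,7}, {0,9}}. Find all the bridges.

1-4

The edges on the cycle 10-1-8-2-11-10 are not bridges since each lies on that cycle.
But removing 4 - 1 disconnects 4 from 1 — this is a bridge.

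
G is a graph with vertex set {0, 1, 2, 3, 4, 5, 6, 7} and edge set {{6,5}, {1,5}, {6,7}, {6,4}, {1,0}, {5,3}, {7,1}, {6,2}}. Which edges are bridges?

0-1, 2-6, 3-5, 4-6

The edges on the cycle 6-7-1-5-6 are not bridges since each lies on that cycle.
But removing 1 - 0 disconnects 1 from 0; removing 6 - 2 disconnects 6 from 2; removing 5 - 3 disconnects 5 from 3; removing 6 - 4 disconnects 6 from 4 — these are bridges.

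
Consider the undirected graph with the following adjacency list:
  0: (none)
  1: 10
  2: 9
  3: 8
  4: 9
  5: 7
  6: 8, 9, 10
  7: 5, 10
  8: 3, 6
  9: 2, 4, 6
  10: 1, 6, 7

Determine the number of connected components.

0 is isolated — a component by itself.
Starting from 1 we can reach 1, 2, 3, 4, 5, 6, 7, 8, 9, 10. That is one component of size 10.
Total: 2 components.

2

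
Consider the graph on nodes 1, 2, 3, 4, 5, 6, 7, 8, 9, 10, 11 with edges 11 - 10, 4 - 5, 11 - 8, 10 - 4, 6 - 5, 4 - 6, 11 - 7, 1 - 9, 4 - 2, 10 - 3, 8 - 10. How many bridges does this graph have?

5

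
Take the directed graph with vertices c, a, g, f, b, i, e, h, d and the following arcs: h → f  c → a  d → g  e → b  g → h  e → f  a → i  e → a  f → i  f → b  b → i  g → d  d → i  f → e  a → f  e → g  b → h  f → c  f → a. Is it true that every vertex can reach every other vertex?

No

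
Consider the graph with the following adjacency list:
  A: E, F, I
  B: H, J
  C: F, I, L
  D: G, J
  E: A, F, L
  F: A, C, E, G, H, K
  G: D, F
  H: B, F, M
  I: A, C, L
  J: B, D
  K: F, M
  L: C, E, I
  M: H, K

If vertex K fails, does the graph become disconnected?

No

Deleting K leaves 1 component (was 1) (its neighbors F, M remain connected to each other), so K is not a cut vertex.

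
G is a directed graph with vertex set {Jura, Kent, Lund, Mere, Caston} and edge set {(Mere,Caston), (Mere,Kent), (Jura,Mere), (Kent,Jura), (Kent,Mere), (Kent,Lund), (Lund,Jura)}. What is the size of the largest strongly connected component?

4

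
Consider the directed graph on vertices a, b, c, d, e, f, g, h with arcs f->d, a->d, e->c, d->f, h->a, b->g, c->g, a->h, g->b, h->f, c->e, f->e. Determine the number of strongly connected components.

{b, g} are all mutually reachable — one SCC of size 2.
{d, f} are all mutually reachable — one SCC of size 2.
{a, h} are all mutually reachable — one SCC of size 2.
{c, e} are all mutually reachable — one SCC of size 2.
That gives 4 strongly connected components.

4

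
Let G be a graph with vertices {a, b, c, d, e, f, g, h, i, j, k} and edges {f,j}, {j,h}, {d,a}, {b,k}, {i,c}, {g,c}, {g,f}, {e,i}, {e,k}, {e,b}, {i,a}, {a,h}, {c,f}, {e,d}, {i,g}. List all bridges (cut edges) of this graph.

none

The edges on the cycle e-b-k-e are not bridges since each lies on that cycle.
Every edge lies on some cycle, so there are no bridges.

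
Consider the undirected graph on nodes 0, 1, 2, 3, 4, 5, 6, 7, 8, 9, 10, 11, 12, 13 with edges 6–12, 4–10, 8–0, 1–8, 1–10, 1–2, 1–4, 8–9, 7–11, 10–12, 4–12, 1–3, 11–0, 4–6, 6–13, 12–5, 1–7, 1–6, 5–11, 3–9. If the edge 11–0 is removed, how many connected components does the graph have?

11 and 0 are still connected via 11-7-1-8-0, so the component count stays at 1.

1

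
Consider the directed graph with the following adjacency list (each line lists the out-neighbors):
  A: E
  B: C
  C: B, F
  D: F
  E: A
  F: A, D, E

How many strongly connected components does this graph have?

{B, C} are all mutually reachable — one SCC of size 2.
{A, E} are all mutually reachable — one SCC of size 2.
{D, F} are all mutually reachable — one SCC of size 2.
That gives 3 strongly connected components.

3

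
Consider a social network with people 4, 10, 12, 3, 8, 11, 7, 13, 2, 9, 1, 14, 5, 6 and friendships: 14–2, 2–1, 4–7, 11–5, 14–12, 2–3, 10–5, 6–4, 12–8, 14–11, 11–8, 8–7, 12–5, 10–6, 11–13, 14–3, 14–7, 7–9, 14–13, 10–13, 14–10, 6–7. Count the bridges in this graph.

2

The edges on the cycle 14-10-6-4-7-14 are not bridges since each lies on that cycle.
But removing 1–2 disconnects 1 from 2; removing 9–7 disconnects 9 from 7 — these are bridges.
That makes 2 bridges.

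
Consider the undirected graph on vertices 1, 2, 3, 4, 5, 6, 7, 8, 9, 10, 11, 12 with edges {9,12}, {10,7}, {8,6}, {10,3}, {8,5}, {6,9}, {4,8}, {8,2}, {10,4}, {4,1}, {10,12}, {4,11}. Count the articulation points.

3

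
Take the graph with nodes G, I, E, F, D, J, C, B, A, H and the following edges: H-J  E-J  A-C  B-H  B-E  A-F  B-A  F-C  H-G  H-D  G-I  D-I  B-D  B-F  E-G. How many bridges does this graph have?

The edges on the cycle B-H-J-E-B are not bridges since each lies on that cycle.
Every edge lies on some cycle, so there are no bridges.

0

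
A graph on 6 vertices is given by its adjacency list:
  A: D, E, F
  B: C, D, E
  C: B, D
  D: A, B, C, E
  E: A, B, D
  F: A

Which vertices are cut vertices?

Removing A increases the component count from 1 to 2, so A is a cut vertex.
By contrast removing B leaves 1 component; it is not a cut vertex. No other vertex is a cut vertex either.

A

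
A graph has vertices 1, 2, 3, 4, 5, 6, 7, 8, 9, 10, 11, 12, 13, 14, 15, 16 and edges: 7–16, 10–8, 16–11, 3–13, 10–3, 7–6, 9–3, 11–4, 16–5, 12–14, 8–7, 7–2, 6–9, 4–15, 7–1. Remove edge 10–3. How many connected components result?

2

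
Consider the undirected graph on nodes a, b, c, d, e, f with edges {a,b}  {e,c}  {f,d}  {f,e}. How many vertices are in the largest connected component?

4

Starting from a we can reach a, b. That is one component of size 2.
Starting from c we can reach c, d, e, f. That is one component of size 4.
The largest has 4 vertices.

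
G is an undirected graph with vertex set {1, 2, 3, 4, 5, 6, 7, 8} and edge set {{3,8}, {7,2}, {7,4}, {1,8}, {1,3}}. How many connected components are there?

4

5 is isolated — a component by itself.
6 is isolated — a component by itself.
Starting from 1 we can reach 1, 3, 8. That is one component of size 3.
Starting from 2 we can reach 2, 4, 7. That is one component of size 3.
Total: 4 components.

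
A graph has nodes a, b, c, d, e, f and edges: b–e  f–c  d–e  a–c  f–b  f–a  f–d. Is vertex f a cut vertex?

Yes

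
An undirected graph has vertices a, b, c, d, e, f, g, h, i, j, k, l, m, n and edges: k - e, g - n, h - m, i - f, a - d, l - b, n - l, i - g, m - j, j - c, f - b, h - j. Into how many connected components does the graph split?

4

Starting from e we can reach e, k. That is one component of size 2.
Starting from a we can reach a, d. That is one component of size 2.
Starting from c we can reach c, h, j, m. That is one component of size 4.
Starting from b we can reach b, f, g, i, l, n. That is one component of size 6.
Total: 4 components.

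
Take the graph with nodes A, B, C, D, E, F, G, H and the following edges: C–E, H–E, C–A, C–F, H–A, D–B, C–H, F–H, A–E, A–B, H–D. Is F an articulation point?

No

Deleting F leaves 2 components (was 2), so F is not a cut vertex.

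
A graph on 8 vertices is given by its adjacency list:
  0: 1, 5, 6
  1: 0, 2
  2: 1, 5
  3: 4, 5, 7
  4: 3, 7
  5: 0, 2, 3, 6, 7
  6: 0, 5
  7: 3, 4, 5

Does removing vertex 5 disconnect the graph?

Yes

Deleting 5 raises the number of components from 1 to 2, so 5 is a cut vertex.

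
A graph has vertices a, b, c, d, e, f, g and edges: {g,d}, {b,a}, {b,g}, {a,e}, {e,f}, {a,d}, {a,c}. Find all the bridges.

The edges on the cycle b-g-d-a-b are not bridges since each lies on that cycle.
But removing e—f disconnects e from f; removing c—a disconnects c from a; removing e—a disconnects e from a — these are bridges.

a-c, a-e, e-f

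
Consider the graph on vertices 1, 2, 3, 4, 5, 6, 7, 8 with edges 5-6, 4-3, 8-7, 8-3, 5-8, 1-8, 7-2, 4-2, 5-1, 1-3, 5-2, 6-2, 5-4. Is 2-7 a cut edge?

No

After removing 2-7, the path 2-5-8-7 still connects them, so the edge is not a bridge.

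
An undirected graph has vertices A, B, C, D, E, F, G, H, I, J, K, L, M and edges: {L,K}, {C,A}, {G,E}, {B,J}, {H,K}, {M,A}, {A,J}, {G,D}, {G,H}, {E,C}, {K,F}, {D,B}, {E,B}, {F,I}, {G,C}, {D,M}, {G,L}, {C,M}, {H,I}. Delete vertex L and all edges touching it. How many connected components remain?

With L gone, the remaining components are: {A, B, C, D, E, F, G, H, I, J, K, M}.
That is 1 component.

1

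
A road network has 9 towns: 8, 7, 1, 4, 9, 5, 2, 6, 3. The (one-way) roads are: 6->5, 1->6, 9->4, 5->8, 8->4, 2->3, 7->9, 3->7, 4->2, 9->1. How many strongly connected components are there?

{1, 2, 3, 4, 5, 6, 7, 8, 9} are all mutually reachable — one SCC of size 9.
That gives 1 strongly connected component.

1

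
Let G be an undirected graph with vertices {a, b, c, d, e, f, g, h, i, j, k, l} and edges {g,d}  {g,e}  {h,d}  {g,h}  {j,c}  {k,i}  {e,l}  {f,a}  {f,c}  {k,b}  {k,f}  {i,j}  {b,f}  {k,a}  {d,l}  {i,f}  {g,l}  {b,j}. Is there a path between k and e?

No

The component containing k is {a, b, c, f, i, j, k}, and e is not in it.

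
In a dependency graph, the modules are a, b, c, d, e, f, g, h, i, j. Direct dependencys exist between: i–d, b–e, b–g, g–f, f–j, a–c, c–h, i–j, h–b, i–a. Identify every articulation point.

Removing b increases the component count from 1 to 2, so b is a cut vertex.
Removing i increases the component count from 1 to 2, so i is a cut vertex.
By contrast removing e leaves 1 component; it is not a cut vertex. No other vertex is a cut vertex either.

b, i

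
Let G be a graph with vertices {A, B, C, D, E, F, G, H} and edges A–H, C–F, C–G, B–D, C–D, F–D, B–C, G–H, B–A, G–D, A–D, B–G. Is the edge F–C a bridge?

No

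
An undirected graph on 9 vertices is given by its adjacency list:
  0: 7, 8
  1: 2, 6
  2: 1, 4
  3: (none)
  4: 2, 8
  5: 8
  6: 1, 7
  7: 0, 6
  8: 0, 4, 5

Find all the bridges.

5-8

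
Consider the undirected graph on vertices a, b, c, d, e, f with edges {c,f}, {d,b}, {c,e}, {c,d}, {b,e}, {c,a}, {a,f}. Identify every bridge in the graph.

none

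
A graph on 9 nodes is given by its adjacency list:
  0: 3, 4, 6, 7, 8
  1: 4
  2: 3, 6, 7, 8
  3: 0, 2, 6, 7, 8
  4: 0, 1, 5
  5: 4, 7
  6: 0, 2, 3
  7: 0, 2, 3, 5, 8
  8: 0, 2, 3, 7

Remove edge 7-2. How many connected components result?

1

7 and 2 are still connected via 7-8-2, so the component count stays at 1.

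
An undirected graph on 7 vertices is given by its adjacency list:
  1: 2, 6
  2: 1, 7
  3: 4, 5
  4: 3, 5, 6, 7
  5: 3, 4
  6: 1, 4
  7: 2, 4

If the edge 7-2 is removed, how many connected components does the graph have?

1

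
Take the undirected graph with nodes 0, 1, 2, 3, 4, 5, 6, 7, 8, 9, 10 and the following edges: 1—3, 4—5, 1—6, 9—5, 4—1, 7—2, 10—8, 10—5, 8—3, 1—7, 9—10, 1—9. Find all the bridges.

1-6, 1-7, 2-7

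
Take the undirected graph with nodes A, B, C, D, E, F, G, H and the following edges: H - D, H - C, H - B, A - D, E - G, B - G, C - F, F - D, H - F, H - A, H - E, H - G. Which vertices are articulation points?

H

Removing H increases the component count from 1 to 2, so H is a cut vertex.
By contrast removing F leaves 1 component; it is not a cut vertex. No other vertex is a cut vertex either.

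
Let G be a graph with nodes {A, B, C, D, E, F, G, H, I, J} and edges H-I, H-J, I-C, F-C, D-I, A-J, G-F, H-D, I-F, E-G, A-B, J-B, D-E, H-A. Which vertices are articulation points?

Removing H increases the component count from 1 to 2, so H is a cut vertex.
By contrast removing J leaves 1 component; it is not a cut vertex. No other vertex is a cut vertex either.

H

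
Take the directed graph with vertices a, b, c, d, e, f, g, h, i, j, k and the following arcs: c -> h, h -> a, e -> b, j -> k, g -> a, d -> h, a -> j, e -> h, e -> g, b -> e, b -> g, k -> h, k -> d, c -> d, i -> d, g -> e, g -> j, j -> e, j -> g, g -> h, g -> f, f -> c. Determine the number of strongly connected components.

2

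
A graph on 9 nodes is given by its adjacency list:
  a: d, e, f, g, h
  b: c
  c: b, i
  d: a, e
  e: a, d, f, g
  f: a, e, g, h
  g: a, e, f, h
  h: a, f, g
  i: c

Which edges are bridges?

b-c, c-i

The edges on the cycle a-e-f-g-a are not bridges since each lies on that cycle.
But removing i-c disconnects i from c; removing b-c disconnects b from c — these are bridges.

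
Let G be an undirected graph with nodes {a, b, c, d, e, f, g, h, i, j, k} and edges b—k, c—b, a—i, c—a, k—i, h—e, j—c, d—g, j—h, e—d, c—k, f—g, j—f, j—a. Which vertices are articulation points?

j

Removing j increases the component count from 1 to 2, so j is a cut vertex.
By contrast removing i leaves 1 component; it is not a cut vertex. No other vertex is a cut vertex either.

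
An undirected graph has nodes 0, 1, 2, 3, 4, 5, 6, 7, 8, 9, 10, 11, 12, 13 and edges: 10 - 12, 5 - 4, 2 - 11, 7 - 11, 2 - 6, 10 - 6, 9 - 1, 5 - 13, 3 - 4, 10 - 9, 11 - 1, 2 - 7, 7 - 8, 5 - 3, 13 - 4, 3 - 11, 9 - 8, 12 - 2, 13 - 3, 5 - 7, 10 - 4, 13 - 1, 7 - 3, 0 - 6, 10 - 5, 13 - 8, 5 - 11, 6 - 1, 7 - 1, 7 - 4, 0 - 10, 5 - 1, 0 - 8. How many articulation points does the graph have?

Removing 10, for instance, still leaves 1 component. No single vertex removal increases the component count — the graph has no articulation points.

0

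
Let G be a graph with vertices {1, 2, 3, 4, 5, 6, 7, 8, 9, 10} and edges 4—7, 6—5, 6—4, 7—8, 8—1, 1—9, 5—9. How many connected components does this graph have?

2 is isolated — a component by itself.
10 is isolated — a component by itself.
3 is isolated — a component by itself.
Starting from 1 we can reach 1, 4, 5, 6, 7, 8, 9. That is one component of size 7.
Total: 4 components.

4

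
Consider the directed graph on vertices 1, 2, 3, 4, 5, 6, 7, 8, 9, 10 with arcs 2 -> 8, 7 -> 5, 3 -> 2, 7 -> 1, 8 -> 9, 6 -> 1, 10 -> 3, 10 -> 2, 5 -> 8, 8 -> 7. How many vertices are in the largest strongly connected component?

3

{5, 7, 8} are all mutually reachable — one SCC of size 3.
{4} is an SCC by itself.
{3} is an SCC by itself.
{9} is an SCC by itself.
{2} is an SCC by itself.
(and 3 more singleton SCCs)
The largest has 3 vertices.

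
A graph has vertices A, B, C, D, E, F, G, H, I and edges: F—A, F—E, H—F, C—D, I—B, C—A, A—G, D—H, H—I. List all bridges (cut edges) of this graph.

A-G, B-I, E-F, H-I

The edges on the cycle C-D-H-F-A-C are not bridges since each lies on that cycle.
But removing F—E disconnects F from E; removing H—I disconnects H from I; removing G—A disconnects G from A; removing I—B disconnects I from B — these are bridges.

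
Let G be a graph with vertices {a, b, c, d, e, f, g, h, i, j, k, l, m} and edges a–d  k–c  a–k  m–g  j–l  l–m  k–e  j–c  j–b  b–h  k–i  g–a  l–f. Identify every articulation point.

a, b, j, k, l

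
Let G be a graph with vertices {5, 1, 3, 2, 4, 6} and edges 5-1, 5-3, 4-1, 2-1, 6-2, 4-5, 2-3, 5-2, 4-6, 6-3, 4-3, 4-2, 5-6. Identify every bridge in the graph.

none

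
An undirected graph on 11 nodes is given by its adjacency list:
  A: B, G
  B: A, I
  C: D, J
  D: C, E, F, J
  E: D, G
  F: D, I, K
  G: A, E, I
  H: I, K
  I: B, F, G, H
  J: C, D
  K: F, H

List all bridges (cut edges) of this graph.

The edges on the cycle D-C-J-D are not bridges since each lies on that cycle.
Every edge lies on some cycle, so there are no bridges.

none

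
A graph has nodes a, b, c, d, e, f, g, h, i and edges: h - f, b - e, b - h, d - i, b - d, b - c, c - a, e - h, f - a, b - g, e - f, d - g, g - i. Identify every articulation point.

b

Removing b increases the component count from 1 to 2, so b is a cut vertex.
By contrast removing i leaves 1 component; it is not a cut vertex. No other vertex is a cut vertex either.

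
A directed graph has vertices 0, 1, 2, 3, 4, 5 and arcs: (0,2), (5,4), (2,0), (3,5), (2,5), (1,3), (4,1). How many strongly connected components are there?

{1, 3, 4, 5} are all mutually reachable — one SCC of size 4.
{0, 2} are all mutually reachable — one SCC of size 2.
That gives 2 strongly connected components.

2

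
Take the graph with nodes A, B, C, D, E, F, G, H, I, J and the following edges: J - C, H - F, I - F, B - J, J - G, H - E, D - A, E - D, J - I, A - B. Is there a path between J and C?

From J we can reach A, B, C, D, E, F, G, H, I, J, which includes C.

Yes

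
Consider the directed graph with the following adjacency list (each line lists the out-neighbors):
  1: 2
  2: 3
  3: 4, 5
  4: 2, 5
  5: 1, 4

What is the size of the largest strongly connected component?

{1, 2, 3, 4, 5} are all mutually reachable — one SCC of size 5.
The largest has 5 vertices.

5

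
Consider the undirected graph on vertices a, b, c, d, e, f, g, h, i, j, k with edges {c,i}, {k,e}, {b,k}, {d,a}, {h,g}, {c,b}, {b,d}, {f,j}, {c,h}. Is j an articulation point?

Deleting j leaves 2 components (was 2), so j is not a cut vertex.

No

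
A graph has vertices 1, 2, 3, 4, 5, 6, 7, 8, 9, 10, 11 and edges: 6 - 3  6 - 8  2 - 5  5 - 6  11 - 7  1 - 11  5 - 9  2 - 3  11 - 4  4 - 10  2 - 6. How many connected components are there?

Starting from 1 we can reach 1, 4, 7, 10, 11. That is one component of size 5.
Starting from 2 we can reach 2, 3, 5, 6, 8, 9. That is one component of size 6.
Total: 2 components.

2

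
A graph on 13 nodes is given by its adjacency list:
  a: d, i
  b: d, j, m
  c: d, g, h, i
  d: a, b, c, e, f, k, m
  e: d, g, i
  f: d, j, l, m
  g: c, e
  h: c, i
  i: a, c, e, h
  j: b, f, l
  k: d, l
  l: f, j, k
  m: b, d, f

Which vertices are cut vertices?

d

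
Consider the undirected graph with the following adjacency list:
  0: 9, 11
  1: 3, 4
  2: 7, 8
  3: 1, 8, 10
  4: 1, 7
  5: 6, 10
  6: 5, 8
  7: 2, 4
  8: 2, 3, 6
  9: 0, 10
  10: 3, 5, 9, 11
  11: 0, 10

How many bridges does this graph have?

The edges on the cycle 10-5-6-8-2-7-4-1-3-10 are not bridges since each lies on that cycle.
Every edge lies on some cycle, so there are no bridges.

0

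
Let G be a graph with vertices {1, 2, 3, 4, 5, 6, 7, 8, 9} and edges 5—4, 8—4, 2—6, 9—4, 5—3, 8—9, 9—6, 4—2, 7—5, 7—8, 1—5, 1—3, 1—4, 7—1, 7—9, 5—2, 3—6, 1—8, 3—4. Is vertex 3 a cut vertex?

No

Deleting 3 leaves 1 component (was 1) (its neighbors 1, 4, 5, 6 remain connected to each other), so 3 is not a cut vertex.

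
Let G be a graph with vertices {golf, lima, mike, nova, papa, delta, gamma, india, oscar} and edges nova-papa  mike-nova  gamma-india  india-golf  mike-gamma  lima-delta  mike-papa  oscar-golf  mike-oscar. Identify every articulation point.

Removing mike increases the component count from 2 to 3, so mike is a cut vertex.
By contrast removing lima leaves 2 components; it is not a cut vertex. No other vertex is a cut vertex either.

mike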